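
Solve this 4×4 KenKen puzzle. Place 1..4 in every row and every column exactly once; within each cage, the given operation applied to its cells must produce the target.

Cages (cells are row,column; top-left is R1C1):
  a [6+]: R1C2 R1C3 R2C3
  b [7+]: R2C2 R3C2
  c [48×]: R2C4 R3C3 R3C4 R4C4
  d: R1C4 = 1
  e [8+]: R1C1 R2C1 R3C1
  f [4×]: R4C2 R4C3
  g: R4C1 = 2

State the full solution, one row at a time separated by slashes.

D is a freebie, leaving R1C4 = 1.
Cage g is given, leaving R4C1 = 2.
The 3 cells of cage a must have sum 6, which forces R2C3 = 1.
Cage c has product 48, so R2C4 = 2.
The 4 cells of cage c must have product 48, leaving R3C3 = 2.
Column 3 already has 1; hence R4C3 = 4.
4 is placed in row 4, so R4C4 = 3.
Cage a has sum 6; hence R1C2 = 2.
2 is placed in column 3, so R1C3 = 3.
The 3 cells of cage e must have sum 8, which forces R3C1 = 1.
Column 4 already has 3; hence R3C4 = 4.
4 is placed in row 4, leaving R4C2 = 1.
Row 1 now contains 3, leaving R1C1 = 4.
Cage e has sum 8; hence R2C1 = 3.
The two cells of cage b must have sum 7; hence R2C2 = 4.
Row 3 already has 4; hence R3C2 = 3.

4 2 3 1 / 3 4 1 2 / 1 3 2 4 / 2 1 4 3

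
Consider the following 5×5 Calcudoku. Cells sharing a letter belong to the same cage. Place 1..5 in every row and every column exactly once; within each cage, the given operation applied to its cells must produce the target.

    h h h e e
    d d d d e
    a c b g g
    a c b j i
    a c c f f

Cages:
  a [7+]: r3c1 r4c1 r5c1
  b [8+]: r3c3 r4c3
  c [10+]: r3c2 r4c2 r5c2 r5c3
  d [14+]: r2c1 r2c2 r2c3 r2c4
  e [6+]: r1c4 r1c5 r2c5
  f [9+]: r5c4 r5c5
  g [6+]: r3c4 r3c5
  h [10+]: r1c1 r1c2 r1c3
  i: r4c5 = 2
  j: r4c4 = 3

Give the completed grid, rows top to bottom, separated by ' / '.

5 1 4 2 3 / 3 5 2 4 1 / 4 2 3 1 5 / 1 4 5 3 2 / 2 3 1 5 4

J is a freebie, which forces r4c4 = 3.
Cage i is given, leaving r4c5 = 2.
Cage b's pair has sum 8, leaving r3c3 = 3.
Row 4 already has 3, leaving r4c3 = 5.
In row 2, 1 can only go at r2c5, so r2c5 = 1.
Row 5 needs a 3, and only r5c2 is open for it.
Cage d has sum 14, leaving r2c1 = 3.
Row 1 needs a 2, and only r1c4 is open for it.
The 3 cells of cage e must have sum 6; hence r1c5 = 3.
2 is placed in column 4, so r3c4 = 1.
The two cells of cage g must have sum 6, which forces r3c5 = 5.
5 is placed in column 5, leaving r5c5 = 4.
4 is placed in row 5; hence r5c4 = 5.
Cage d has sum 14, leaving r2c2 = 5.
Cage d has sum 14, which forces r2c3 = 2.
5 is placed in column 4, so r2c4 = 4.
Column 3 now contains 2, which forces r5c3 = 1.
The 3 cells of cage h must have sum 10; hence r1c1 = 5.
Cage h needs sum 10; hence r1c2 = 1.
1 is placed in column 3, so r1c3 = 4.
Cage a has sum 7, which forces r3c1 = 4.
Cage c needs sum 10, which forces r3c2 = 2.
Cage a has sum 7, leaving r4c1 = 1.
Cage c has sum 10, so r4c2 = 4.
Row 5 already has 1, so r5c1 = 2.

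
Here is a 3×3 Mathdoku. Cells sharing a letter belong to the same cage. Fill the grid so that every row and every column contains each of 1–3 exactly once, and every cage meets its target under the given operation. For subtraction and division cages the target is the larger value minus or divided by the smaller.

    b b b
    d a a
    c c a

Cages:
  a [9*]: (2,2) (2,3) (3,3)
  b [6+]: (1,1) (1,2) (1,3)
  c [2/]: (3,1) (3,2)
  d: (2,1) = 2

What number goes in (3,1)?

1

Cage d is a single given cell, leaving (2,1) = 2.
The 3 cells of cage a must have product 9, leaving (2,2) = 3.
The 3 cells of cage a must have product 9; hence (2,3) = 1.
2 is placed in column 1; hence (3,1) = 1.
1 is placed in row 3; hence (3,2) = 2.
Cage a has product 9, leaving (3,3) = 3.
Column 1 now contains 1, so (1,1) = 3.
2 is placed in column 2; hence (1,2) = 1.
Column 3 now contains 3; hence (1,3) = 2.
Filled in: 3 1 2 / 2 3 1 / 1 2 3.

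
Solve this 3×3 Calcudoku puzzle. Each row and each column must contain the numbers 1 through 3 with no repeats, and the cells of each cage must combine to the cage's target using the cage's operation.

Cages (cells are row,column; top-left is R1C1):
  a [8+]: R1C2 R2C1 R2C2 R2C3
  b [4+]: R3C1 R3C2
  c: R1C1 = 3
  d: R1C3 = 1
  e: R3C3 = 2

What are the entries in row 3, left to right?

1 3 2

C is a freebie, so R1C1 = 3.
Cage a needs sum 8; hence R1C2 = 2.
D is a freebie, which forces R1C3 = 1.
Column 1 now contains 3; hence R3C1 = 1.
Row 3 already has 1, which forces R3C2 = 3.
E is a freebie, leaving R3C3 = 2.
1 is placed in column 1, so R2C1 = 2.
Column 2 already has 3, which forces R2C2 = 1.
Column 3 now contains 2; hence R2C3 = 3.
Filled in: 3 2 1 / 2 1 3 / 1 3 2.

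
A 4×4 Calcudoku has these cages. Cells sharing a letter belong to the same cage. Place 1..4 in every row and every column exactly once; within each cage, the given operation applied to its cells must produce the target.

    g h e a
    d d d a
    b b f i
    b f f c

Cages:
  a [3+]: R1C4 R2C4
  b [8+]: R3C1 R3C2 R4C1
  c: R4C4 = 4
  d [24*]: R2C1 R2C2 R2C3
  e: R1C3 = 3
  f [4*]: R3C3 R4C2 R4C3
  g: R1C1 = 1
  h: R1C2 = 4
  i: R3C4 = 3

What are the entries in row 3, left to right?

4 1 2 3

Cage g is a single given cell, which forces R1C1 = 1.
H is a freebie; hence R1C2 = 4.
Cage e is a single given cell, leaving R1C3 = 3.
Row 1 now contains 1; hence R1C4 = 2.
Column 4 now contains 2, which forces R2C4 = 1.
I is a freebie; hence R3C4 = 3.
Cage c is given, which forces R4C4 = 4.
Cage b needs sum 8; hence R3C1 = 4.
The 3 cells of cage f must have product 4, leaving R3C3 = 2.
Cage f has product 4, which forces R4C2 = 2.
Row 4 already has 4, which forces R4C3 = 1.
The 3 cells of cage d must have product 24; hence R2C1 = 2.
2 is placed in column 2, which forces R2C2 = 3.
Column 3 already has 2, leaving R2C3 = 4.
2 is placed in row 3; hence R3C2 = 1.
Row 4 now contains 2, which forces R4C1 = 3.
Filled in: 1 4 3 2 / 2 3 4 1 / 4 1 2 3 / 3 2 1 4.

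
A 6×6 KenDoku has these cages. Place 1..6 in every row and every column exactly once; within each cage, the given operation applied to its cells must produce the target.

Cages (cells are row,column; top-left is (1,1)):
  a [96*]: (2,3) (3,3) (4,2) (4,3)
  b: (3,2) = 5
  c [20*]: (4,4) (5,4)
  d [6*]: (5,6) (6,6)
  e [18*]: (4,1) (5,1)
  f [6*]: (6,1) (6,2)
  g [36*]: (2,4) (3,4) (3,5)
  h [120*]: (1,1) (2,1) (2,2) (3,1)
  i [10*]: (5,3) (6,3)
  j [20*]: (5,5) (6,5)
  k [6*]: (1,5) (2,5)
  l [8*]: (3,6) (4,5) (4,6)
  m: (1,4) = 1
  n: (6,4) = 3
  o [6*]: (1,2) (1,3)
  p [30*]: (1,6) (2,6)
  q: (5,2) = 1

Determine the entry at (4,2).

4

Cage m is given, so (1,4) = 1.
B is a freebie, so (3,2) = 5.
Q is a freebie, leaving (5,2) = 1.
N is a freebie, leaving (6,4) = 3.
Cage g has product 36; hence (3,5) = 3.
Cage f needs two cells with product 6, which forces (6,1) = 1.
The two cells of cage f must have product 6, which forces (6,2) = 6.
Row 6 now contains 1, so (6,6) = 2.
Cage k's pair has product 6, leaving (1,5) = 6.
Row 1 now contains 6, so (1,6) = 5.
Cage k needs two cells with product 6, which forces (2,5) = 1.
Column 6 already has 5, leaving (2,6) = 6.
Cage l has product 8, which forces (4,5) = 2.
Cage i needs two cells with product 10, so (5,3) = 2.
The two cells of cage d must have product 6, so (5,6) = 3.
Row 6 now contains 2, so (6,3) = 5.
5 is placed in row 6, leaving (6,5) = 4.
The two cells of cage o must have product 6, so (1,2) = 2.
Column 3 now contains 2, so (1,3) = 3.
Cage h needs product 120; hence (2,1) = 5.
Cage a has product 96, so (2,3) = 4.
Row 2 already has 6, which forces (2,4) = 2.
Cage g needs product 36, leaving (3,4) = 6.
The two cells of cage e must have product 18, leaving (4,1) = 3.
2 is placed in row 4, so (4,2) = 4.
4 is placed in row 4, which forces (4,4) = 5.
4 is placed in row 4, so (4,6) = 1.
3 is placed in row 5, which forces (5,1) = 6.
Column 4 now contains 5, so (5,4) = 4.
Column 5 now contains 4, so (5,5) = 5.
3 is placed in row 1, leaving (1,1) = 4.
Row 2 now contains 4; hence (2,2) = 3.
Cage h has product 120, so (3,1) = 2.
Row 3 now contains 6, so (3,3) = 1.
Column 6 already has 1, which forces (3,6) = 4.
1 is placed in row 4, leaving (4,3) = 6.
The full grid is 4 2 3 1 6 5 / 5 3 4 2 1 6 / 2 5 1 6 3 4 / 3 4 6 5 2 1 / 6 1 2 4 5 3 / 1 6 5 3 4 2.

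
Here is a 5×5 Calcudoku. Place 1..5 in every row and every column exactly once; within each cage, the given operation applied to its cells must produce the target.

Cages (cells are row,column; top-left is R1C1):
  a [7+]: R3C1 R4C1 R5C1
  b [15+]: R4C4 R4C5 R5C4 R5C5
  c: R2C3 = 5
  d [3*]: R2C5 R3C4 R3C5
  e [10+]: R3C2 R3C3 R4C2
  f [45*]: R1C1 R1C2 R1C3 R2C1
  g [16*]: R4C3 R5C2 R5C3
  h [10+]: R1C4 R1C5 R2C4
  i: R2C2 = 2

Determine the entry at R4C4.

Cage f has product 45; hence R2C1 = 3.
I is a freebie, which forces R2C2 = 2.
Cage c is given; hence R2C3 = 5.
The 3 cells of cage d must have product 3, leaving R2C5 = 1.
Cage d needs product 3, so R3C4 = 1.
Cage d needs product 3, so R3C5 = 3.
2 is placed in column 2, so R5C2 = 4.
Row 5 already has 4, leaving R5C3 = 1.
1 is placed in column 3, which forces R1C3 = 3.
The 3 cells of cage h must have sum 10, leaving R1C4 = 2.
Cage h needs sum 10; hence R1C5 = 4.
Row 2 already has 1; hence R2C4 = 4.
Cage a needs sum 7, which forces R3C1 = 4.
Column 2 now contains 4, which forces R3C2 = 5.
Row 3 already has 4; hence R3C3 = 2.
Cage a needs sum 7, so R4C1 = 1.
Row 4 now contains 1, which forces R4C2 = 3.
Cage g needs product 16, so R4C3 = 4.
Row 4 already has 3, so R4C4 = 5.
5 is placed in row 4, leaving R4C5 = 2.
Row 5 now contains 1; hence R5C1 = 2.
5 is placed in column 4, leaving R5C4 = 3.
Column 5 now contains 2, so R5C5 = 5.
1 is placed in column 1, so R1C1 = 5.
Column 2 now contains 5, leaving R1C2 = 1.
Completed grid: 5 1 3 2 4 / 3 2 5 4 1 / 4 5 2 1 3 / 1 3 4 5 2 / 2 4 1 3 5.

5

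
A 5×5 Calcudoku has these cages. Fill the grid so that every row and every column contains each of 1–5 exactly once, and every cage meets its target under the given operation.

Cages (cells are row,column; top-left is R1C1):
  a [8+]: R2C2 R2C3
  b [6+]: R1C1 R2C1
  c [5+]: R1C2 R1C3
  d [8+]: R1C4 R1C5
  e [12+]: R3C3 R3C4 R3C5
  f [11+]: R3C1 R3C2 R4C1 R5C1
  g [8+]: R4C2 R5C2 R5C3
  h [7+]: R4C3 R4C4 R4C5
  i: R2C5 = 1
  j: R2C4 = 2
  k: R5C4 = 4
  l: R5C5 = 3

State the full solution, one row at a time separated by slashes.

2 4 1 3 5 / 4 3 5 2 1 / 1 2 3 5 4 / 3 5 4 1 2 / 5 1 2 4 3

Cage j is given, so R2C4 = 2.
Cage i is given, which forces R2C5 = 1.
Cage k is given; hence R5C4 = 4.
L is a freebie, so R5C5 = 3.
Cage d needs two cells with sum 8, which forces R1C4 = 3.
Column 5 now contains 3, leaving R1C5 = 5.
3 is placed in column 4, leaving R3C4 = 5.
Column 5 now contains 5, which forces R3C5 = 4.
Column 4 now contains 4, leaving R4C4 = 1.
Column 5 now contains 4, leaving R4C5 = 2.
Row 3 already has 4, so R3C3 = 3.
Row 4 already has 2; hence R4C2 = 5.
Row 4 already has 2, leaving R4C3 = 4.
Cage c needs two cells with sum 5; hence R1C2 = 4.
Column 3 now contains 4, leaving R1C3 = 1.
Column 2 already has 5, so R2C2 = 3.
Column 3 now contains 3; hence R2C3 = 5.
Row 4 already has 4, which forces R4C1 = 3.
Cage f has sum 11, which forces R5C1 = 5.
Column 3 already has 1, so R5C3 = 2.
Row 1 already has 1, so R1C1 = 2.
5 is placed in row 2, leaving R2C1 = 4.
Column 1 already has 2; hence R3C1 = 1.
1 is placed in row 3, so R3C2 = 2.
Row 5 now contains 2, so R5C2 = 1.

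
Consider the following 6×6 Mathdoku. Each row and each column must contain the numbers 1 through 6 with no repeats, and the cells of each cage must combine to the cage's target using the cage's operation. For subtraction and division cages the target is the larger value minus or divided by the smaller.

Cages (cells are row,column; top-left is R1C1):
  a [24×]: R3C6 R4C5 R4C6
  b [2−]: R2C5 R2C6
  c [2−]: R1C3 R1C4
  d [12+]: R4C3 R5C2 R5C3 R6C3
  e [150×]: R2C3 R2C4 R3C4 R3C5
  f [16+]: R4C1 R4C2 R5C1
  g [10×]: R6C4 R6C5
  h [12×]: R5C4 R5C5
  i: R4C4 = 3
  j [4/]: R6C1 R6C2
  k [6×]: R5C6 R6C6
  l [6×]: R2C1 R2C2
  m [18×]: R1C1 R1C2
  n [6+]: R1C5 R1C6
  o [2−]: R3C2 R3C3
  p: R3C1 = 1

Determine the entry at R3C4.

Cage p is a single given cell, so R3C1 = 1.
I is a freebie, which forces R4C4 = 3.
1 is placed in column 1, which forces R6C1 = 4.
Row 6 already has 4; hence R6C2 = 1.
4 is placed in column 1, so R4C1 = 6.
Cage f needs sum 16; hence R4C2 = 5.
Cage f has sum 16, leaving R5C1 = 5.
6 is placed in column 1, which forces R1C1 = 3.
The two cells of cage m must have product 18, leaving R1C2 = 6.
Column 1 already has 3, so R2C1 = 2.
Row 2 now contains 2, leaving R2C2 = 3.
Row 3 needs a 3, and only R3C6 is open for it.
The two cells of cage k must have product 6, so R5C6 = 1.
The two cells of cage k must have product 6, which forces R6C6 = 6.
Cage b's pair has difference 2; hence R2C5 = 6.
6 is placed in column 6, so R2C6 = 4.
Column 5 already has 6, so R3C5 = 5.
Column 6 already has 4; hence R4C6 = 2.
5 is placed in column 5, leaving R6C5 = 2.
Cage n needs two cells with sum 6, which forces R1C5 = 1.
Column 6 already has 2; hence R1C6 = 5.
5 is placed in row 3, leaving R3C4 = 6.
2 is placed in row 4, so R4C3 = 1.
2 is placed in row 4, which forces R4C5 = 4.
The two cells of cage h must have product 12; hence R5C4 = 4.
Column 5 now contains 2; hence R5C5 = 3.
Row 6 already has 2, which forces R6C4 = 5.
Cage c needs two cells with difference 2, so R1C3 = 4.
4 is placed in column 4; hence R1C4 = 2.
Column 3 already has 1, which forces R2C3 = 5.
Column 4 now contains 5; hence R2C4 = 1.
Column 3 already has 4, which forces R3C3 = 2.
Row 5 already has 4; hence R5C2 = 2.
Cage d has sum 12, leaving R5C3 = 6.
Row 6 already has 5, leaving R6C3 = 3.
2 is placed in row 3, so R3C2 = 4.
Filled in: 3 6 4 2 1 5 / 2 3 5 1 6 4 / 1 4 2 6 5 3 / 6 5 1 3 4 2 / 5 2 6 4 3 1 / 4 1 3 5 2 6.

6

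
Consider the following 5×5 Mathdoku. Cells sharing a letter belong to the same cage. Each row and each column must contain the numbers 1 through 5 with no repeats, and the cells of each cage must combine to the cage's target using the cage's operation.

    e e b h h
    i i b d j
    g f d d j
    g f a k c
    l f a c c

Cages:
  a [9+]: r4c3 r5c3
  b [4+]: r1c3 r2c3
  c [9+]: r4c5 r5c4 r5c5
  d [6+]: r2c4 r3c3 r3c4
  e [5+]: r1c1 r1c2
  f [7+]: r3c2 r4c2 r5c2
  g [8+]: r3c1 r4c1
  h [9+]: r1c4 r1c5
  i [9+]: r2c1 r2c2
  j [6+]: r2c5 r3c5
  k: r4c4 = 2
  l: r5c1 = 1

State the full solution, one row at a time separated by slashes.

2 3 1 4 5 / 4 5 3 1 2 / 5 1 2 3 4 / 3 4 5 2 1 / 1 2 4 5 3

Cage k is a single given cell; hence r4c4 = 2.
Cage l is given, which forces r5c1 = 1.
Row 2 needs a 2, and only r2c5 is open for it.
Cage j needs two cells with sum 6, which forces r3c5 = 4.
Cage c needs sum 9, which forces r4c5 = 1.
The two cells of cage h must have sum 9, so r1c4 = 4.
Column 5 already has 4, leaving r1c5 = 5.
The 3 cells of cage f must have sum 7, which forces r3c2 = 1.
The 3 cells of cage d must have sum 6, leaving r3c3 = 2.
Row 3 now contains 1, so r3c4 = 3.
Row 4 already has 1, so r4c2 = 4.
Row 4 now contains 4, so r4c3 = 5.
Cage f has sum 7, which forces r5c2 = 2.
Column 3 already has 5; hence r5c3 = 4.
Column 4 now contains 3, which forces r5c4 = 5.
Column 5 now contains 5, so r5c5 = 3.
Cage e needs two cells with sum 5, leaving r1c1 = 2.
Column 2 already has 2, which forces r1c2 = 3.
Row 1 now contains 3, which forces r1c3 = 1.
Cage i's pair has sum 9; hence r2c1 = 4.
Column 2 already has 4; hence r2c2 = 5.
1 is placed in column 3, leaving r2c3 = 3.
Column 4 now contains 3, leaving r2c4 = 1.
Row 3 now contains 3, leaving r3c1 = 5.
5 is placed in row 4; hence r4c1 = 3.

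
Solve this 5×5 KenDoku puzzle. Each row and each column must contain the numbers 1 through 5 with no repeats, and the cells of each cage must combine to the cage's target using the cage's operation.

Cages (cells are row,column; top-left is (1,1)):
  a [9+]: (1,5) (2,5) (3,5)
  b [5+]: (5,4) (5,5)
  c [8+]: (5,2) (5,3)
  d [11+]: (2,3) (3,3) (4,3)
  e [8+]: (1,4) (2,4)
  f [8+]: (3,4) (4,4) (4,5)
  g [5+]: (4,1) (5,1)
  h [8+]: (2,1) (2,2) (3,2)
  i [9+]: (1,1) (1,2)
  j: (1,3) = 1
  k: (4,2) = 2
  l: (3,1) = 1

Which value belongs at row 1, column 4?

Cage j is a single given cell, leaving (1,3) = 1.
Cage l is given, which forces (3,1) = 1.
Cage k is a single given cell, leaving (4,2) = 2.
The 3 cells of cage h must have sum 8; hence (2,2) = 1.
The two cells of cage g must have sum 5, so (4,1) = 3.
The two cells of cage g must have sum 5; hence (5,1) = 2.
Column 1 already has 2, which forces (2,1) = 4.
The 3 cells of cage h must have sum 8, so (3,2) = 3.
3 is placed in row 3, leaving (3,4) = 2.
2 is placed in row 3, leaving (3,5) = 4.
Column 2 already has 3; hence (5,2) = 5.
Row 5 already has 5, leaving (5,3) = 3.
4 is placed in column 5; hence (5,5) = 1.
Column 1 now contains 4; hence (1,1) = 5.
Column 2 now contains 5, so (1,2) = 4.
Row 1 already has 5, leaving (1,4) = 3.
Row 1 now contains 3, so (1,5) = 2.
Cage d needs sum 11, leaving (2,3) = 2.
Column 4 now contains 3; hence (2,4) = 5.
Column 5 now contains 2, which forces (2,5) = 3.
Row 3 already has 4, so (3,3) = 5.
Cage d has sum 11, so (4,3) = 4.
Cage f has sum 8, so (4,4) = 1.
Column 5 now contains 1, so (4,5) = 5.
Row 5 already has 1, so (5,4) = 4.
The full grid is 5 4 1 3 2 / 4 1 2 5 3 / 1 3 5 2 4 / 3 2 4 1 5 / 2 5 3 4 1.

3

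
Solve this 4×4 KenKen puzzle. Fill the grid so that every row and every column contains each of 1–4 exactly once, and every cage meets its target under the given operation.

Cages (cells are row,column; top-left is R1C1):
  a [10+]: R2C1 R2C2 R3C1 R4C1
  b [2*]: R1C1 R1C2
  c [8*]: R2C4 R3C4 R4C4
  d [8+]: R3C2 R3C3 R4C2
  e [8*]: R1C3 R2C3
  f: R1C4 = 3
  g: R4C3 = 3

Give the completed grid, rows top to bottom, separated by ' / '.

Cage f is a single given cell, leaving R1C4 = 3.
Cage g is given; hence R4C3 = 3.
In row 1, 4 can only go at R1C3, so R1C3 = 4.
Column 3 already has 4; hence R2C3 = 2.
Column 3 already has 2; hence R3C3 = 1.
Cage d has sum 8, which forces R3C2 = 3.
Cage d has sum 8, so R4C2 = 4.
Cage a has sum 10, so R2C1 = 3.
4 is placed in column 2, which forces R2C2 = 1.
Row 2 now contains 1, leaving R2C4 = 4.
Cage a has sum 10; hence R3C1 = 4.
Column 4 now contains 4, which forces R3C4 = 2.
The 4 cells of cage a must have sum 10, so R4C1 = 2.
Column 4 now contains 2, leaving R4C4 = 1.
Column 1 already has 2, so R1C1 = 1.
1 is placed in column 2; hence R1C2 = 2.

1 2 4 3 / 3 1 2 4 / 4 3 1 2 / 2 4 3 1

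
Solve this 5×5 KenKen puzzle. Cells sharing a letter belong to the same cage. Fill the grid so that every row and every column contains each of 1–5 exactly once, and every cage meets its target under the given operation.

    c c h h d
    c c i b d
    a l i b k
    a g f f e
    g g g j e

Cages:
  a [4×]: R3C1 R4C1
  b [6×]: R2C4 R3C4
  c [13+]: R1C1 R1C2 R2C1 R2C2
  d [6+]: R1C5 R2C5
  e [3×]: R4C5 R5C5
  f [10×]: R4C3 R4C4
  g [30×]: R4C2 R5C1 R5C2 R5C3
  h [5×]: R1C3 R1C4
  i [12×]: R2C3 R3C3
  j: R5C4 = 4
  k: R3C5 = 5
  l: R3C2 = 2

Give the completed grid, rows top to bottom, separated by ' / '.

L is a freebie, leaving R3C2 = 2.
Row 3 already has 2, which forces R3C4 = 3.
K is a freebie, so R3C5 = 5.
Cage j is a single given cell; hence R5C4 = 4.
Cage i's pair has product 12, which forces R2C3 = 3.
Column 4 now contains 3, so R2C4 = 2.
Row 2 now contains 2, leaving R2C5 = 4.
Row 3 already has 3; hence R3C3 = 4.
Column 4 now contains 2; hence R4C4 = 5.
Cage h needs two cells with product 5, so R1C3 = 5.
Column 4 now contains 5, so R1C4 = 1.
4 is placed in column 5, which forces R1C5 = 2.
Row 3 already has 4, so R3C1 = 1.
Cage a's pair has product 4; hence R4C1 = 4.
Row 4 now contains 5; hence R4C3 = 2.
Column 3 already has 2, leaving R5C3 = 1.
1 is placed in row 5, which forces R5C5 = 3.
Column 1 now contains 4, which forces R1C1 = 3.
The 4 cells of cage c must have sum 13; hence R1C2 = 4.
1 is placed in column 1; hence R2C1 = 5.
Cage c has sum 13, leaving R2C2 = 1.
Cage g needs product 30; hence R4C2 = 3.
3 is placed in column 5, so R4C5 = 1.
Cage g needs product 30, leaving R5C1 = 2.
Row 5 already has 3, leaving R5C2 = 5.

3 4 5 1 2 / 5 1 3 2 4 / 1 2 4 3 5 / 4 3 2 5 1 / 2 5 1 4 3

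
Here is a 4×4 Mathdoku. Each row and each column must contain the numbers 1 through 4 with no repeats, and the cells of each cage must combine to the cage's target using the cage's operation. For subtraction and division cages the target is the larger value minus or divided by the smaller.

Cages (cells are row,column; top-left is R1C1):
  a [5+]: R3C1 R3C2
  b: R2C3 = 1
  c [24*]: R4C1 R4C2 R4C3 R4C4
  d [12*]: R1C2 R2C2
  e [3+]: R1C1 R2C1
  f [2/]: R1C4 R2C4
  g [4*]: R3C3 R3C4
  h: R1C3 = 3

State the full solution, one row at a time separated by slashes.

1 4 3 2 / 2 3 1 4 / 3 2 4 1 / 4 1 2 3

H is a freebie, so R1C3 = 3.
Cage b is given, leaving R2C3 = 1.
Column 3 already has 1; hence R3C3 = 4.
4 is placed in row 3, leaving R3C4 = 1.
4 is placed in column 3, leaving R4C3 = 2.
The two cells of cage e must have sum 3, leaving R1C1 = 1.
Row 1 now contains 3, which forces R1C2 = 4.
Row 1 now contains 4; hence R1C4 = 2.
Row 2 already has 1, so R2C1 = 2.
The two cells of cage d must have product 12, so R2C2 = 3.
2 is placed in column 4; hence R2C4 = 4.
Column 1 now contains 2, so R3C1 = 3.
Column 2 already has 3, which forces R3C2 = 2.
Column 1 now contains 3; hence R4C1 = 4.
Column 2 already has 3, which forces R4C2 = 1.
Column 4 now contains 4; hence R4C4 = 3.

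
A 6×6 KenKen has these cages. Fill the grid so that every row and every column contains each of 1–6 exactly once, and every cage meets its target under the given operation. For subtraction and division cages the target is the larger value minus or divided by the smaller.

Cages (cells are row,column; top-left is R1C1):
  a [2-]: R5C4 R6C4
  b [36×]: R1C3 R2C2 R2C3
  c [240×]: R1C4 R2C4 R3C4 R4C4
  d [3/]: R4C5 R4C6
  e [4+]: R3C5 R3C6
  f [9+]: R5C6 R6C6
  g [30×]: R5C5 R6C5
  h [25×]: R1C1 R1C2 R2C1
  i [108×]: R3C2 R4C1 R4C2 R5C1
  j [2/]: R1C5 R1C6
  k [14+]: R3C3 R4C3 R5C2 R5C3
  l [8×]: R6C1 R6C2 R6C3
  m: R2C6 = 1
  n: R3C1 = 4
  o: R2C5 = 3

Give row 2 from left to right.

Cage h has product 25, so R1C1 = 1.
Cage h needs product 25, so R1C2 = 5.
The 3 cells of cage h must have product 25, which forces R2C1 = 5.
Cage o is a single given cell, so R2C5 = 3.
Cage m is a single given cell, leaving R2C6 = 1.
Cage n is a single given cell, so R3C1 = 4.
Column 5 now contains 3; hence R3C5 = 1.
1 is placed in column 6, so R3C6 = 3.
Column 1 now contains 4, so R6C1 = 2.
Cage b needs product 36, so R1C3 = 3.
The only place for 6 in row 1 is R1C4.
In row 2, 4 can only go at R2C4, so R2C4 = 4.
Row 4 needs a 4, and only R4C3 is open for it.
The 3 cells of cage l must have product 8, leaving R6C2 = 4.
Column 3 now contains 4, leaving R6C3 = 1.
4 is placed in row 6, which forces R6C6 = 5.
Cage g needs two cells with product 30, leaving R5C5 = 5.
5 is placed in column 6, so R5C6 = 4.
Row 6 now contains 5, so R6C4 = 3.
Row 6 now contains 5, so R6C5 = 6.
The two cells of cage j must have quotient 2; hence R1C5 = 4.
4 is placed in column 6, which forces R1C6 = 2.
Column 5 now contains 6, so R4C5 = 2.
Cage d's pair has quotient 3; hence R4C6 = 6.
Row 5 now contains 5, which forces R5C4 = 1.
Cage i has product 108, which forces R3C2 = 6.
Cage c has product 240, so R3C4 = 2.
Row 4 already has 6; hence R4C1 = 3.
Cage i needs product 108; hence R4C2 = 1.
Row 4 already has 2, so R4C4 = 5.
Cage i needs product 108, so R5C1 = 6.
Row 5 already has 6; hence R5C3 = 2.
Column 2 now contains 6, which forces R2C2 = 2.
Column 3 already has 2, so R2C3 = 6.
2 is placed in row 3, leaving R3C3 = 5.
Row 5 already has 2; hence R5C2 = 3.
The full grid is 1 5 3 6 4 2 / 5 2 6 4 3 1 / 4 6 5 2 1 3 / 3 1 4 5 2 6 / 6 3 2 1 5 4 / 2 4 1 3 6 5.

5 2 6 4 3 1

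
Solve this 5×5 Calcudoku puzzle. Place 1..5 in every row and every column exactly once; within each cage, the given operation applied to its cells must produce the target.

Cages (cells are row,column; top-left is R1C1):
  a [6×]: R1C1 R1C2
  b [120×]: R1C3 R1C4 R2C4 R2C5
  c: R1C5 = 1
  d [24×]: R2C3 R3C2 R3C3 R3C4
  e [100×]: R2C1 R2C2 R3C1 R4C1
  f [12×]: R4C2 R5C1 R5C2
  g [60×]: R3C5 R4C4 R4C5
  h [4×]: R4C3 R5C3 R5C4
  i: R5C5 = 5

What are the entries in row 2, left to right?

Cage c is a single given cell, leaving R1C5 = 1.
Cage e needs product 100, leaving R2C2 = 5.
I is a freebie, so R5C5 = 5.
The 3 cells of cage g must have product 60, leaving R4C4 = 5.
Cage b has product 120, so R1C3 = 5.
Cage e has product 100, leaving R3C1 = 5.
Row 1 needs a 4, and only R1C4 is open for it.
In column 5, 2 can only go at R2C5, so R2C5 = 2.
Row 2 already has 2, which forces R2C4 = 3.
The only place for 3 in column 3 is R3C3.
Row 3 now contains 3, leaving R3C5 = 4.
Cage g needs product 60; hence R4C5 = 3.
Cage d has product 24, which forces R2C3 = 4.
4 is placed in column 3, leaving R5C3 = 1.
Row 5 already has 1; hence R5C4 = 2.
Row 2 now contains 4, so R2C1 = 1.
Cage d needs product 24, so R3C2 = 2.
2 is placed in column 4, which forces R3C4 = 1.
The 4 cells of cage e must have product 100, which forces R4C1 = 4.
Cage f needs product 12, which forces R4C2 = 1.
Column 3 now contains 1, leaving R4C3 = 2.
Column 1 already has 4, so R5C1 = 3.
3 is placed in row 5; hence R5C2 = 4.
Column 1 now contains 3, so R1C1 = 2.
Column 2 already has 2; hence R1C2 = 3.
Completed grid: 2 3 5 4 1 / 1 5 4 3 2 / 5 2 3 1 4 / 4 1 2 5 3 / 3 4 1 2 5.

1 5 4 3 2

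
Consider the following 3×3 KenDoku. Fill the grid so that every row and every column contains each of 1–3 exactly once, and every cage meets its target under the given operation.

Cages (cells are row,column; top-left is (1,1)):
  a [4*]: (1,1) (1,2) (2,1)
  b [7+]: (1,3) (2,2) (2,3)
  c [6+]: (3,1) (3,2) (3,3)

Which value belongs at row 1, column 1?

The 3 cells of cage a must have product 4, leaving (1,1) = 1.
The 3 cells of cage a must have product 4, so (1,2) = 2.
Row 1 now contains 2, so (1,3) = 3.
The 3 cells of cage a must have product 4; hence (2,1) = 2.
2 is placed in column 2, so (2,2) = 3.
3 is placed in column 3, so (2,3) = 1.
2 is placed in column 1; hence (3,1) = 3.
3 is placed in column 2, leaving (3,2) = 1.
1 is placed in column 3, so (3,3) = 2.
Filled in: 1 2 3 / 2 3 1 / 3 1 2.

1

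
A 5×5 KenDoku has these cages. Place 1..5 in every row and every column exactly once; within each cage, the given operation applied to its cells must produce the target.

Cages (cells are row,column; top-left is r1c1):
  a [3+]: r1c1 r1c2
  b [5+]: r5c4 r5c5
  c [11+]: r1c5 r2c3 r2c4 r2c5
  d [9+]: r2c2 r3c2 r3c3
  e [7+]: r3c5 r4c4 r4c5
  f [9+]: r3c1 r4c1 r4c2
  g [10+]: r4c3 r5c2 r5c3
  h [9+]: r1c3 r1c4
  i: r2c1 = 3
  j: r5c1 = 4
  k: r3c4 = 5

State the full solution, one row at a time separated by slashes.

Cage i is given, which forces r2c1 = 3.
Cage k is given, so r3c4 = 5.
Cage j is given, which forces r5c1 = 4.
Cage h needs two cells with sum 9, leaving r1c3 = 5.
Column 4 already has 5; hence r1c4 = 4.
The 3 cells of cage f must have sum 9; hence r4c1 = 5.
Cage c has sum 11, which forces r2c5 = 5.
Cage g has sum 10, so r5c2 = 5.
In row 1, 3 can only go at r1c5, so r1c5 = 3.
Cage b's pair has sum 5; hence r5c4 = 3.
Column 5 now contains 3, so r5c5 = 2.
Cage g needs sum 10, leaving r4c3 = 4.
Cage e has sum 7; hence r4c4 = 2.
Row 4 already has 4, so r4c5 = 1.
Row 5 now contains 2, which forces r5c3 = 1.
Column 3 now contains 1, which forces r2c3 = 2.
2 is placed in column 4; hence r2c4 = 1.
Cage f has sum 9, which forces r3c1 = 1.
Column 3 now contains 2; hence r3c3 = 3.
1 is placed in column 5, so r3c5 = 4.
2 is placed in row 4, which forces r4c2 = 3.
Column 1 already has 1, so r1c1 = 2.
The two cells of cage a must have sum 3, so r1c2 = 1.
2 is placed in row 2, which forces r2c2 = 4.
Row 3 now contains 4, so r3c2 = 2.

2 1 5 4 3 / 3 4 2 1 5 / 1 2 3 5 4 / 5 3 4 2 1 / 4 5 1 3 2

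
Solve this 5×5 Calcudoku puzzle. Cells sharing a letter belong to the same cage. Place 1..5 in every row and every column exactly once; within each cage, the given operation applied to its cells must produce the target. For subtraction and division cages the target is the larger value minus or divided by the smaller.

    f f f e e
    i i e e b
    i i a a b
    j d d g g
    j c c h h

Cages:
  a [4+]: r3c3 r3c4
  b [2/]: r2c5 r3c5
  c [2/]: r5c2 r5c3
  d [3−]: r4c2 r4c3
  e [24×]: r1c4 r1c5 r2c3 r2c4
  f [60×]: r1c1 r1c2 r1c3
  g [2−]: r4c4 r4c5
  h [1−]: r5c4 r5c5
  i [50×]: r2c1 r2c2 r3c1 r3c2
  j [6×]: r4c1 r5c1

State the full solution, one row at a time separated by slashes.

The only place for 4 in row 3 is r3c5.
Cage b's pair has quotient 2, so r2c5 = 2.
Cage e needs product 24, which forces r1c4 = 2.
Column 4 now contains 2; hence r5c4 = 4.
Cage e needs product 24; hence r2c3 = 4.
In row 1, 1 can only go at r1c5, so r1c5 = 1.
The 4 cells of cage e must have product 24; hence r2c4 = 3.
Column 4 now contains 3; hence r3c4 = 1.
Column 4 now contains 1, so r4c4 = 5.
Row 4 already has 5, which forces r4c5 = 3.
3 is placed in column 5, which forces r5c5 = 5.
Row 3 already has 1, leaving r3c3 = 3.
Row 4 already has 3, which forces r4c1 = 2.
Cage d needs two cells with difference 3, which forces r4c2 = 4.
Cage d's pair has difference 3, so r4c3 = 1.
Cage j's pair has product 6; hence r5c1 = 3.
Column 3 already has 1; hence r5c3 = 2.
The 3 cells of cage f must have product 60, so r1c1 = 4.
Cage f needs product 60, so r1c2 = 3.
3 is placed in column 3, so r1c3 = 5.
Cage i has product 50, which forces r2c1 = 1.
Cage i needs product 50, so r2c2 = 5.
Column 1 now contains 2; hence r3c1 = 5.
Cage i has product 50, leaving r3c2 = 2.
Row 5 now contains 2, so r5c2 = 1.

4 3 5 2 1 / 1 5 4 3 2 / 5 2 3 1 4 / 2 4 1 5 3 / 3 1 2 4 5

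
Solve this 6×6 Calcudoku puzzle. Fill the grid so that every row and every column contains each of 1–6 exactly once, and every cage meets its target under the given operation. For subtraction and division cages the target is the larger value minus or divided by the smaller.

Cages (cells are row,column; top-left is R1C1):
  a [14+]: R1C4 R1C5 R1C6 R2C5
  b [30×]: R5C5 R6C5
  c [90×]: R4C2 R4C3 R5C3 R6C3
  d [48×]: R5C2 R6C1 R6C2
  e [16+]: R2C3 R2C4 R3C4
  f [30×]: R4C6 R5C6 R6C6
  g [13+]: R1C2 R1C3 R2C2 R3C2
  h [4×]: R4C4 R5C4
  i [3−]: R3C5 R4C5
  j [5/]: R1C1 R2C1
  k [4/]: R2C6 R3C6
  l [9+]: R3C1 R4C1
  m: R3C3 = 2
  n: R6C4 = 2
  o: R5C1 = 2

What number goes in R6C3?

1

M is a freebie; hence R3C3 = 2.
O is a freebie, so R5C1 = 2.
N is a freebie, leaving R6C4 = 2.
Cage d has product 48; hence R5C2 = 4.
Row 5 already has 4; hence R5C4 = 1.
The 3 cells of cage d must have product 48, which forces R6C1 = 4.
Cage d needs product 48, leaving R6C2 = 3.
Column 4 already has 1; hence R4C4 = 4.
The 3 cells of cage e must have sum 16; hence R2C3 = 5.
Column 4 now contains 4, which forces R2C4 = 6.
Cage e needs sum 16; hence R3C4 = 5.
Cage j needs two cells with quotient 5, so R1C1 = 5.
Column 4 now contains 5; hence R1C4 = 3.
Row 2 already has 5, so R2C1 = 1.
1 is placed in row 2; hence R2C2 = 2.
1 is placed in row 2; hence R2C6 = 4.
4 is placed in column 6, so R3C6 = 1.
Cage c needs product 90, which forces R4C2 = 5.
Cage g needs sum 13, which forces R1C2 = 1.
Cage g needs sum 13, so R1C3 = 4.
Row 2 already has 4; hence R2C5 = 3.
1 is placed in row 3; hence R3C2 = 6.
Row 3 already has 6, which forces R3C5 = 4.
The 3 cells of cage f must have product 30, so R4C6 = 2.
The 3 cells of cage f must have product 30, which forces R5C6 = 3.
Cage f has product 30, leaving R6C6 = 5.
The 4 cells of cage a must have sum 14, which forces R1C5 = 2.
Column 6 now contains 2; hence R1C6 = 6.
Row 3 already has 6, leaving R3C1 = 3.
The two cells of cage l must have sum 9, which forces R4C1 = 6.
The 4 cells of cage c must have product 90, so R4C3 = 3.
Cage i's pair has difference 3, so R4C5 = 1.
Row 5 already has 3, so R5C3 = 6.
Cage b's pair has product 30; hence R5C5 = 5.
The 4 cells of cage c must have product 90; hence R6C3 = 1.
Row 6 now contains 5, which forces R6C5 = 6.
Completed grid: 5 1 4 3 2 6 / 1 2 5 6 3 4 / 3 6 2 5 4 1 / 6 5 3 4 1 2 / 2 4 6 1 5 3 / 4 3 1 2 6 5.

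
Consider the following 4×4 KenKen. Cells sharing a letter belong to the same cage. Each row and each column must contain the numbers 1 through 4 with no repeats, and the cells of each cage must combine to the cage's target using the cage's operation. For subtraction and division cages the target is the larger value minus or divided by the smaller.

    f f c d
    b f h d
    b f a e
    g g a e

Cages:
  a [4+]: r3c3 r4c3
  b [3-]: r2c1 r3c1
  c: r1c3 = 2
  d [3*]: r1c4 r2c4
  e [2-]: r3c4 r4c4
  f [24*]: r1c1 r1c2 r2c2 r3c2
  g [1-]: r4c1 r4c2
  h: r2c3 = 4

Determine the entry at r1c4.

1

Cage c is a single given cell; hence r1c3 = 2.
H is a freebie, so r2c3 = 4.
4 is placed in row 2, leaving r2c1 = 1.
Row 2 already has 1; hence r2c4 = 3.
The two cells of cage b must have difference 3, so r3c1 = 4.
4 is placed in column 1, so r1c1 = 3.
Cage f needs product 24; hence r1c2 = 4.
3 is placed in column 4, so r1c4 = 1.
3 is placed in row 2, which forces r2c2 = 2.
Cage f needs product 24, so r3c2 = 1.
Row 3 now contains 1; hence r3c3 = 3.
Cage e's pair has difference 2, which forces r3c4 = 2.
Column 1 already has 3, leaving r4c1 = 2.
1 is placed in column 2, so r4c2 = 3.
Column 3 now contains 3; hence r4c3 = 1.
Cage e needs two cells with difference 2, so r4c4 = 4.
The full grid is 3 4 2 1 / 1 2 4 3 / 4 1 3 2 / 2 3 1 4.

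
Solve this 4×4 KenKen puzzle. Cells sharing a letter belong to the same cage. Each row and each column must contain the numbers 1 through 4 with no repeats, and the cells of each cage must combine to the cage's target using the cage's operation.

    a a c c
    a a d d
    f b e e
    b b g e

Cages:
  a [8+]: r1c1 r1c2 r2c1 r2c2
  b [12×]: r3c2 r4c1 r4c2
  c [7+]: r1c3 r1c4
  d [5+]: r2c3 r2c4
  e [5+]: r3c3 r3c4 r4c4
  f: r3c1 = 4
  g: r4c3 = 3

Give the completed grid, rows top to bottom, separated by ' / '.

2 1 4 3 / 3 2 1 4 / 4 3 2 1 / 1 4 3 2

Cage f is given, which forces r3c1 = 4.
Cage g is given, which forces r4c3 = 3.
3 is placed in column 3, which forces r1c3 = 4.
Cage c needs two cells with sum 7, so r1c4 = 3.
Cage b needs product 12, so r3c2 = 3.
Column 4 already has 3, leaving r3c4 = 1.
The 3 cells of cage b must have product 12, leaving r4c1 = 1.
Cage b has product 12; hence r4c2 = 4.
1 is placed in column 4, so r4c4 = 2.
1 is placed in column 1, leaving r1c1 = 2.
Cage a has sum 8; hence r1c2 = 1.
Cage a has sum 8, which forces r2c1 = 3.
The 4 cells of cage a must have sum 8, leaving r2c2 = 2.
Cage d's pair has sum 5, so r2c3 = 1.
1 is placed in column 4, so r2c4 = 4.
Row 3 now contains 1, so r3c3 = 2.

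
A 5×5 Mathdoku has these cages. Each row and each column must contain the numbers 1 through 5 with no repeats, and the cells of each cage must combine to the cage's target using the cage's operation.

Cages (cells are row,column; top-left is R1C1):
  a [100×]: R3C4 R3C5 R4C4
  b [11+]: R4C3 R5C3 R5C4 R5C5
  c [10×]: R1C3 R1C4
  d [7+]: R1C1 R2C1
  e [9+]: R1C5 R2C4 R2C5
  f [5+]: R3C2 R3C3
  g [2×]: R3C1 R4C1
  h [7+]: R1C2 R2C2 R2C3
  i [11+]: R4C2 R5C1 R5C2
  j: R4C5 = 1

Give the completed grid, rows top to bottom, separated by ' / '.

Cage a has product 100, which forces R3C4 = 4.
Cage a has product 100, so R3C5 = 5.
The 3 cells of cage a must have product 100; hence R4C4 = 5.
Cage j is a single given cell, so R4C5 = 1.
Cage c's pair has product 10; hence R1C3 = 5.
Column 4 already has 5, so R1C4 = 2.
Column 4 now contains 2, which forces R2C4 = 3.
Cage g's pair has product 2, which forces R3C1 = 1.
1 is placed in row 4, which forces R4C1 = 2.
Column 4 already has 3, leaving R5C4 = 1.
The two cells of cage d must have sum 7, leaving R1C1 = 3.
The 3 cells of cage e must have sum 9; hence R1C5 = 4.
Cage d's pair has sum 7, so R2C1 = 4.
The 3 cells of cage e must have sum 9; hence R2C5 = 2.
4 is placed in column 1, which forces R5C1 = 5.
4 is placed in column 5, which forces R5C5 = 3.
Row 1 now contains 4; hence R1C2 = 1.
The 3 cells of cage h must have sum 7, leaving R2C2 = 5.
Row 2 already has 2; hence R2C3 = 1.
Cage i has sum 11; hence R4C2 = 4.
Cage b needs sum 11; hence R4C3 = 3.
Row 5 already has 3, which forces R5C2 = 2.
The 4 cells of cage b must have sum 11, leaving R5C3 = 4.
2 is placed in column 2; hence R3C2 = 3.
3 is placed in column 3, which forces R3C3 = 2.

3 1 5 2 4 / 4 5 1 3 2 / 1 3 2 4 5 / 2 4 3 5 1 / 5 2 4 1 3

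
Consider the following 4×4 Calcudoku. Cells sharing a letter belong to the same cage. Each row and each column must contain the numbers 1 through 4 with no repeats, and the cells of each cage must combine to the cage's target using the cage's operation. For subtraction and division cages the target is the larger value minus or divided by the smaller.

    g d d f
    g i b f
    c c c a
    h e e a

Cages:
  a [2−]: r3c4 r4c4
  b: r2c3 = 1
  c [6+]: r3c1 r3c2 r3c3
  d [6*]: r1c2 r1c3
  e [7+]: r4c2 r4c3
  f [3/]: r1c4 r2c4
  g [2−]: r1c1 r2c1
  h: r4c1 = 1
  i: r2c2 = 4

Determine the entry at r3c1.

3

Cage i is a single given cell, which forces r2c2 = 4.
Cage b is a single given cell, leaving r2c3 = 1.
Row 2 now contains 1, which forces r2c4 = 3.
Cage h is given, which forces r4c1 = 1.
Column 2 now contains 4, leaving r4c2 = 3.
3 is placed in row 4, leaving r4c3 = 4.
4 is placed in row 4, which forces r4c4 = 2.
The two cells of cage g must have difference 2, leaving r1c1 = 4.
3 is placed in column 2, so r1c2 = 2.
The two cells of cage d must have product 6, leaving r1c3 = 3.
Column 4 already has 3, which forces r1c4 = 1.
Row 2 now contains 3, so r2c1 = 2.
Column 1 now contains 2, leaving r3c1 = 3.
Cage c needs sum 6; hence r3c2 = 1.
3 is placed in column 3, leaving r3c3 = 2.
The two cells of cage a must have difference 2, so r3c4 = 4.
The full grid is 4 2 3 1 / 2 4 1 3 / 3 1 2 4 / 1 3 4 2.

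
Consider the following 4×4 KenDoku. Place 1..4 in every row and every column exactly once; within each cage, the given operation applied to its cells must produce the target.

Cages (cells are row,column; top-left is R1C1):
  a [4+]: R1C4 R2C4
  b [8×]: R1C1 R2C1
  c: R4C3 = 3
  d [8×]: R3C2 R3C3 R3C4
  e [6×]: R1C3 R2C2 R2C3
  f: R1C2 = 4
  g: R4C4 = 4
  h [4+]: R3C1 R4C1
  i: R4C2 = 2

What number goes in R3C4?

Cage f is given, so R1C2 = 4.
Cage i is a single given cell; hence R4C2 = 2.
Cage c is given, which forces R4C3 = 3.
G is a freebie, leaving R4C4 = 4.
Row 1 now contains 4, so R1C1 = 2.
Row 1 now contains 2, leaving R1C3 = 1.
1 is placed in row 1, leaving R1C4 = 3.
Cage b's pair has product 8, leaving R2C1 = 4.
Cage e needs product 6, which forces R2C2 = 3.
Column 3 now contains 1; hence R2C3 = 2.
Column 4 already has 3; hence R2C4 = 1.
Cage h's pair has sum 4, leaving R3C1 = 3.
Column 2 now contains 2, leaving R3C2 = 1.
The 3 cells of cage d must have product 8, leaving R3C3 = 4.
The 3 cells of cage d must have product 8, which forces R3C4 = 2.
Row 4 now contains 3, leaving R4C1 = 1.
The full grid is 2 4 1 3 / 4 3 2 1 / 3 1 4 2 / 1 2 3 4.

2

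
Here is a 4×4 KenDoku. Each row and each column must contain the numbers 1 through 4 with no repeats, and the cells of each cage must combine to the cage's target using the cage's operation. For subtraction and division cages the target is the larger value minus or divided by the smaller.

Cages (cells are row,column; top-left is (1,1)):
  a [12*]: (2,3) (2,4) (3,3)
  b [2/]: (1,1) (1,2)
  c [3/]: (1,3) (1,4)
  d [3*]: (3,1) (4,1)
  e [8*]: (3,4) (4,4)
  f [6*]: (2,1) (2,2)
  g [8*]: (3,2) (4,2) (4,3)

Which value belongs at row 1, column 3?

1

In row 4, 3 can only go at (4,1), so (4,1) = 3.
Column 1 now contains 3; hence (2,1) = 2.
The two cells of cage f must have product 6, leaving (2,2) = 3.
Column 1 now contains 3, so (3,1) = 1.
Column 1 already has 1; hence (1,1) = 4.
Cage b's pair has quotient 2, which forces (1,2) = 2.
Column 2 now contains 2, which forces (3,2) = 4.
Cage a needs product 12, which forces (3,3) = 3.
Row 3 already has 4, leaving (3,4) = 2.
Column 2 already has 4; hence (4,2) = 1.
2 is placed in column 4, leaving (4,4) = 4.
Column 3 now contains 3, which forces (1,3) = 1.
Cage c needs two cells with quotient 3, which forces (1,4) = 3.
Cage a needs product 12, which forces (2,3) = 4.
Column 4 now contains 4, so (2,4) = 1.
4 is placed in row 4, leaving (4,3) = 2.
Filled in: 4 2 1 3 / 2 3 4 1 / 1 4 3 2 / 3 1 2 4.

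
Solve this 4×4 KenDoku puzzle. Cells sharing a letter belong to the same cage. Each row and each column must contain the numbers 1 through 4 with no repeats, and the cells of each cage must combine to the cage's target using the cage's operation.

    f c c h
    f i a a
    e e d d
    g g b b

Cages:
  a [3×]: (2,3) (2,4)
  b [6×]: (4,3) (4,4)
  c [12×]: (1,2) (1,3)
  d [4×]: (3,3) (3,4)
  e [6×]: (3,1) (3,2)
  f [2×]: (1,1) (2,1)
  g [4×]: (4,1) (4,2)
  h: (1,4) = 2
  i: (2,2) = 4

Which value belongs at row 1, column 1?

1

Cage h is a single given cell; hence (1,4) = 2.
Cage i is a single given cell, leaving (2,2) = 4.
Column 2 already has 4, so (4,2) = 1.
2 is placed in column 4, which forces (4,4) = 3.
2 is placed in row 1, leaving (1,1) = 1.
Column 2 already has 4, which forces (1,2) = 3.
The two cells of cage c must have product 12, so (1,3) = 4.
Cage f's pair has product 2, so (2,1) = 2.
The two cells of cage a must have product 3, leaving (2,3) = 3.
Column 4 now contains 3; hence (2,4) = 1.
2 is placed in column 1; hence (3,1) = 3.
Column 2 now contains 3, which forces (3,2) = 2.
Column 3 already has 4, leaving (3,3) = 1.
Column 4 now contains 1; hence (3,4) = 4.
1 is placed in row 4; hence (4,1) = 4.
Row 4 now contains 3, so (4,3) = 2.
Completed grid: 1 3 4 2 / 2 4 3 1 / 3 2 1 4 / 4 1 2 3.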